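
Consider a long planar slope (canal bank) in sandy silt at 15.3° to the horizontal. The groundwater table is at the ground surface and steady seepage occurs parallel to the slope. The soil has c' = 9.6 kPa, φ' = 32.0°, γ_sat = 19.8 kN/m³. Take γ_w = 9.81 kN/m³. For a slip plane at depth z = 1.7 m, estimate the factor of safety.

With seepage parallel to the slope and the water table at the surface, the effective normal stress on the slip plane uses the buoyant unit weight γ' = γ_sat − γ_w while the driving shear stress uses γ_sat:
FS = [c' + γ' z cos²β tanφ'] / [γ_sat z sinβ cosβ]
γ' = 19.8 − 9.81 = 9.99 kN/m³
Numerator = 9.6 + 9.99·1.7·cos²15.3°·tan32.0° = 9.6 + 9.99·1.7·0.9304·0.6249 = 19.473 kPa
Denominator = 19.8·1.7·sin15.3°·cos15.3° = 19.8·1.7·0.2639·0.9646 = 8.567 kPa
FS = 19.473 / 8.567 = 2.273

FS = 2.27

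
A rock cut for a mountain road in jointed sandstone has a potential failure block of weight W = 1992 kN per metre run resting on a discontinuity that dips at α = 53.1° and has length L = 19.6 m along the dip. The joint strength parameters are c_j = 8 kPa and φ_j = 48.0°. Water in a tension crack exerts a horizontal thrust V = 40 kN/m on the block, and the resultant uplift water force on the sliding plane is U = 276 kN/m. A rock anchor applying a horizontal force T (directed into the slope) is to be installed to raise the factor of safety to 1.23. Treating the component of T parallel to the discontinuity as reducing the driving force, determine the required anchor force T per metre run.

T = 520 kN/m

Resolving forces along and normal to the sliding plane, with the horizontal anchor force T adding T·sinα to the effective normal force and T·cosα acting up the plane against the driving force:
FS = [c_jL + (W cosα − U − V sinα + T sinα) tanφ_j] / [W sinα + V cosα − T cosα]
Without the anchor: N' = 888.0 kN/m, driving T_d = 1617.0 kN/m, resisting R = 8·19.6 + 888.0·tan48.0° = 1143.1 kN/m, FS = 0.71.
Setting FS = 1.23 and solving for T:
1.23·(1617.0 − T cos53.1°) = 1143.1 + T sin53.1°·tan48.0°
T·(sin53.1°·tan48.0° + 1.23·cos53.1°) = 1.23·1617.0 − 1143.1
T·(0.7997·1.1106 + 1.23·0.6004) = 1988.9 − 1143.1 = 845.8
T·1.6267 = 845.8
T = 520.0 kN/m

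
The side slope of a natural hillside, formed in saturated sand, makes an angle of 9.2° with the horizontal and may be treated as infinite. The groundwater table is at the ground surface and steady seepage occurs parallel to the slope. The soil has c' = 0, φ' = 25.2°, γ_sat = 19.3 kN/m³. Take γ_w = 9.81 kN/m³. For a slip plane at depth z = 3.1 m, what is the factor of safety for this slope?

FS = 1.43

With seepage parallel to the slope and the water table at the surface, the effective normal stress on the slip plane uses the buoyant unit weight γ' = γ_sat − γ_w while the driving shear stress uses γ_sat:
FS = [c' + γ' z cos²β tanφ'] / [γ_sat z sinβ cosβ]
(For c' = 0 this reduces to FS = (γ'/γ_sat)·tanφ'/tanβ.)
γ' = 19.3 − 9.81 = 9.49 kN/m³
Numerator = 0.0 + 9.49·3.1·cos²9.2°·tan25.2° = 0.0 + 9.49·3.1·0.9744·0.4706 = 13.490 kPa
Denominator = 19.3·3.1·sin9.2°·cos9.2° = 19.3·3.1·0.1599·0.9871 = 9.443 kPa
FS = 13.490 / 9.443 = 1.429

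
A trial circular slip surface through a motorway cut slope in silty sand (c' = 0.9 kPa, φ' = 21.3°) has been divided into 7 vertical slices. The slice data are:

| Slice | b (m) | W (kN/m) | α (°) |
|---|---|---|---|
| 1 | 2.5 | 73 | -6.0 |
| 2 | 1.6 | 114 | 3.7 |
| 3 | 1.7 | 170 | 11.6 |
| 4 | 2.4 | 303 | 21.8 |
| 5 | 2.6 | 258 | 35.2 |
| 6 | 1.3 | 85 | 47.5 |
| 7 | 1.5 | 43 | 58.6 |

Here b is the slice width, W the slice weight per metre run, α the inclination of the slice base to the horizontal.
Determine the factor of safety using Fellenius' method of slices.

FS = 0.95

Ordinary method of slices: FS = Σ[c'·Δl_i + (W_i cosα_i)·tanφ'] / Σ W_i sinα_i, with Δl_i = b_i / cosα_i.
Slice 1: Δl = 2.5/cos(-6.0°) = 2.514 m; N'_1 = 73·cos(-6.0°) = 72.6; c'Δl = 2.26; W sinα = -7.6
Slice 2: Δl = 1.6/cos3.7° = 1.603 m; N'_2 = 114·cos3.7° = 113.8; c'Δl = 1.44; W sinα = 7.4
Slice 3: Δl = 1.7/cos11.6° = 1.735 m; N'_3 = 170·cos11.6° = 166.5; c'Δl = 1.56; W sinα = 34.2
Slice 4: Δl = 2.4/cos21.8° = 2.585 m; N'_4 = 303·cos21.8° = 281.3; c'Δl = 2.33; W sinα = 112.5
Slice 5: Δl = 2.6/cos35.2° = 3.182 m; N'_5 = 258·cos35.2° = 210.8; c'Δl = 2.86; W sinα = 148.7
Slice 6: Δl = 1.3/cos47.5° = 1.924 m; N'_6 = 85·cos47.5° = 57.4; c'Δl = 1.73; W sinα = 62.7
Slice 7: Δl = 1.5/cos58.6° = 2.879 m; N'_7 = 43·cos58.6° = 22.4; c'Δl = 2.59; W sinα = 36.7
Σc'Δl = 14.8 kN/m; ΣN' = 924.9 kN/m; ΣW sinα = 394.5 kN/m
Resisting = 14.8 + 924.9·tan21.3° = 14.8 + 360.6 = 375.4 kN/m
FS = 375.4 / 394.5 = 0.951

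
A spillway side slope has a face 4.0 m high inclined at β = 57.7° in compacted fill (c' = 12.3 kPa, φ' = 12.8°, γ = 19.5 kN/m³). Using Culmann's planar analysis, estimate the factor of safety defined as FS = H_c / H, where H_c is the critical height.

FS = 1.78

H_c = (4c'/γ) · sinβ cosφ' / [1 − cos(β − φ')]
    = (4·12.3/19.5) · sin57.7°·cos12.8° / [1 − cos44.9°]
    = 2.523 · 0.8243 / 0.2917 = 7.13 m
FS = H_c / H = 7.13 / 4.0 = 1.783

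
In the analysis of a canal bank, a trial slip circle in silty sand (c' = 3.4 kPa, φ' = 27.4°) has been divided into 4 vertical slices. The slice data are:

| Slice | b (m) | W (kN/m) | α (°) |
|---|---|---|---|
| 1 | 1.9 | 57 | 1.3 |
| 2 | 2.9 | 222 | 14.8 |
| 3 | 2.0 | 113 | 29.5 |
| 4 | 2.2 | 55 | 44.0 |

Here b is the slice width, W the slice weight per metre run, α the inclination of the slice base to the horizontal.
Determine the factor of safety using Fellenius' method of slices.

Ordinary method of slices: FS = Σ[c'·Δl_i + (W_i cosα_i)·tanφ'] / Σ W_i sinα_i, with Δl_i = b_i / cosα_i.
Slice 1: Δl = 1.9/cos1.3° = 1.900 m; N'_1 = 57·cos1.3° = 57.0; c'Δl = 6.46; W sinα = 1.3
Slice 2: Δl = 2.9/cos14.8° = 3.000 m; N'_2 = 222·cos14.8° = 214.6; c'Δl = 10.20; W sinα = 56.7
Slice 3: Δl = 2.0/cos29.5° = 2.298 m; N'_3 = 113·cos29.5° = 98.4; c'Δl = 7.81; W sinα = 55.6
Slice 4: Δl = 2.2/cos44.0° = 3.058 m; N'_4 = 55·cos44.0° = 39.6; c'Δl = 10.40; W sinα = 38.2
Σc'Δl = 34.9 kN/m; ΣN' = 409.5 kN/m; ΣW sinα = 151.9 kN/m
Resisting = 34.9 + 409.5·tan27.4° = 34.9 + 212.3 = 247.2 kN/m
FS = 247.2 / 151.9 = 1.628

FS = 1.63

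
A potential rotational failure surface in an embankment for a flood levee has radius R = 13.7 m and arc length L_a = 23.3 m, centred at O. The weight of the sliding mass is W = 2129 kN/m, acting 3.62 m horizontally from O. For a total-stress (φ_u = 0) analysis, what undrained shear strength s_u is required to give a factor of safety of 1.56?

FS = s_u·L_a·R / (W·d), so s_u = FS·W·d / (L_a·R).
s_u = 1.56·2129·3.62 / (23.30·13.7) = 12022.9 / 319.21 = 37.66 kPa

s_u = 37.7 kPa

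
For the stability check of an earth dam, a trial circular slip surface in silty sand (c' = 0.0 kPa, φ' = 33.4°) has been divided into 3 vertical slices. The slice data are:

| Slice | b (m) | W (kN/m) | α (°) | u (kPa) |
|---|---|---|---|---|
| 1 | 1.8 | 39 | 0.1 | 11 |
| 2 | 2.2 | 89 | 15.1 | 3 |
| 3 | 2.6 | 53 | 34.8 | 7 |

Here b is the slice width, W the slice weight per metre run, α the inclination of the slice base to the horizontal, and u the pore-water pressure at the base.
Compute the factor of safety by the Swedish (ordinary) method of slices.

FS = 1.47

Ordinary method of slices: FS = Σ[c'·Δl_i + (W_i cosα_i − u_i·Δl_i)·tanφ'] / Σ W_i sinα_i, with Δl_i = b_i / cosα_i.
Slice 1: Δl = 1.8/cos0.1° = 1.800 m; N'_1 = 39·cos0.1° − 11·1.800 = 19.2; c'Δl = 0.00; W sinα = 0.1
Slice 2: Δl = 2.2/cos15.1° = 2.279 m; N'_2 = 89·cos15.1° − 3·2.279 = 79.1; c'Δl = 0.00; W sinα = 23.2
Slice 3: Δl = 2.6/cos34.8° = 3.166 m; N'_3 = 53·cos34.8° − 7·3.166 = 21.4; c'Δl = 0.00; W sinα = 30.2
Σc'Δl = 0.0 kN/m; ΣN' = 119.6 kN/m; ΣW sinα = 53.5 kN/m
Resisting = 0.0 + 119.6·tan33.4° = 0.0 + 78.9 = 78.9 kN/m
FS = 78.9 / 53.5 = 1.475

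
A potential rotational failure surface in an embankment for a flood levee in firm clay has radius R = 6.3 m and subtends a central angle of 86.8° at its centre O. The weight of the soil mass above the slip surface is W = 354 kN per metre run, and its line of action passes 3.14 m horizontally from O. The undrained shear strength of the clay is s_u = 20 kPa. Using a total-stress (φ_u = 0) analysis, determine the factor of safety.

Taking moments about the centre O, the resisting moment is provided by the undrained shear strength acting along the arc:
Arc length L_a = R·θ = 6.3·(86.8°·π/180) = 6.3·1.5149 = 9.54 m
M_R = s_u·L_a·R = 20·9.54·6.3 = 1202.6 kN·m/m
M_D = W·d = 354·3.14 = 1111.6 kN·m/m
FS = M_R / M_D = 1202.6 / 1111.6 = 1.082

FS = 1.08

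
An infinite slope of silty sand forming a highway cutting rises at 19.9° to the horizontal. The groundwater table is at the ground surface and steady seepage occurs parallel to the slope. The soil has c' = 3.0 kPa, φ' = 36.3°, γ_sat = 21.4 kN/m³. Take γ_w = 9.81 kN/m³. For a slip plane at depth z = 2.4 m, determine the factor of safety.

With seepage parallel to the slope and the water table at the surface, the effective normal stress on the slip plane uses the buoyant unit weight γ' = γ_sat − γ_w while the driving shear stress uses γ_sat:
FS = [c' + γ' z cos²β tanφ'] / [γ_sat z sinβ cosβ]
γ' = 21.4 − 9.81 = 11.59 kN/m³
Numerator = 3.0 + 11.59·2.4·cos²19.9°·tan36.3° = 3.0 + 11.59·2.4·0.8841·0.7346 = 21.066 kPa
Denominator = 21.4·2.4·sin19.9°·cos19.9° = 21.4·2.4·0.3404·0.9403 = 16.438 kPa
FS = 21.066 / 16.438 = 1.282

FS = 1.28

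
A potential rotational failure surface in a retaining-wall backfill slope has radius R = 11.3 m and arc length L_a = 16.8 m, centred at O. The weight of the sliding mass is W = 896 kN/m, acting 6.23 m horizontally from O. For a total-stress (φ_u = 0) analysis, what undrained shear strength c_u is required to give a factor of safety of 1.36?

c_u = 40.0 kPa

FS = c_u·L_a·R / (W·d), so c_u = FS·W·d / (L_a·R).
c_u = 1.36·896·6.23 / (16.80·11.3) = 7591.6 / 189.84 = 39.99 kPa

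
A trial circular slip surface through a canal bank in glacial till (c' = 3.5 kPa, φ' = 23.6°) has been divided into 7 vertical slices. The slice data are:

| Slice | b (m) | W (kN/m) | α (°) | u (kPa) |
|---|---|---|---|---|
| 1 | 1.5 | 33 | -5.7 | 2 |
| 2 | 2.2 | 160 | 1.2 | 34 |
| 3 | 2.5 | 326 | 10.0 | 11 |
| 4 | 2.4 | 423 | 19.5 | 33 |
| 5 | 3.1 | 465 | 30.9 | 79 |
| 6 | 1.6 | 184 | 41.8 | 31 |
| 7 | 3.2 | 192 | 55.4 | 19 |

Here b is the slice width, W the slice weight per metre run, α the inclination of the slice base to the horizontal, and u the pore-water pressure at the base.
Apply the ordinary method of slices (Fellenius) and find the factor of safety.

FS = 0.65

Ordinary method of slices: FS = Σ[c'·Δl_i + (W_i cosα_i − u_i·Δl_i)·tanφ'] / Σ W_i sinα_i, with Δl_i = b_i / cosα_i.
Slice 1: Δl = 1.5/cos(-5.7°) = 1.507 m; N'_1 = 33·cos(-5.7°) − 2·1.507 = 29.8; c'Δl = 5.28; W sinα = -3.3
Slice 2: Δl = 2.2/cos1.2° = 2.200 m; N'_2 = 160·cos1.2° − 34·2.200 = 85.1; c'Δl = 7.70; W sinα = 3.4
Slice 3: Δl = 2.5/cos10.0° = 2.539 m; N'_3 = 326·cos10.0° − 11·2.539 = 293.1; c'Δl = 8.88; W sinα = 56.6
Slice 4: Δl = 2.4/cos19.5° = 2.546 m; N'_4 = 423·cos19.5° − 33·2.546 = 314.7; c'Δl = 8.91; W sinα = 141.2
Slice 5: Δl = 3.1/cos30.9° = 3.613 m; N'_5 = 465·cos30.9° − 79·3.613 = 113.6; c'Δl = 12.64; W sinα = 238.8
Slice 6: Δl = 1.6/cos41.8° = 2.146 m; N'_6 = 184·cos41.8° − 31·2.146 = 70.6; c'Δl = 7.51; W sinα = 122.6
Slice 7: Δl = 3.2/cos55.4° = 5.635 m; N'_7 = 192·cos55.4° − 19·5.635 = 2.0; c'Δl = 19.72; W sinα = 158.0
Σc'Δl = 70.7 kN/m; ΣN' = 909.0 kN/m; ΣW sinα = 717.4 kN/m
Resisting = 70.7 + 909.0·tan23.6° = 70.7 + 397.1 = 467.8 kN/m
FS = 467.8 / 717.4 = 0.652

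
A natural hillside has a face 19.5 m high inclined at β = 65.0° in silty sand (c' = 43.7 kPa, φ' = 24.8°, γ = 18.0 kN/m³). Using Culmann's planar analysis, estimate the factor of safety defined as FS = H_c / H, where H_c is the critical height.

H_c = (4c'/γ) · sinβ cosφ' / [1 − cos(β − φ')]
    = (4·43.7/18.0) · sin65.0°·cos24.8° / [1 − cos40.2°]
    = 9.711 · 0.8227 / 0.2362 = 33.82 m
FS = H_c / H = 33.82 / 19.5 = 1.735

FS = 1.73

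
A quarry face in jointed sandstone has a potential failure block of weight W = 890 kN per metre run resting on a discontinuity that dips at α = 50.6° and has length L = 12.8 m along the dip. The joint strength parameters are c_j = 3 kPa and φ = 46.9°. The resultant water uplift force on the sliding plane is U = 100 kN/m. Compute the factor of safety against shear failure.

FS = 0.78

Resolving the block weight along and normal to the plane and applying the Mohr–Coulomb strength on the joint:
N' = W cosα − U = 890·cos50.6° − 100 = 464.9 kN/m
Driving force T = W sinα = 890·sin50.6° = 687.7 kN/m
Resisting force R = c_j·L + N'·tanφ = 3·12.8 + 464.9·tan46.9° = 38.4 + 496.8 = 535.2 kN/m
FS = R / T = 535.2 / 687.7 = 0.778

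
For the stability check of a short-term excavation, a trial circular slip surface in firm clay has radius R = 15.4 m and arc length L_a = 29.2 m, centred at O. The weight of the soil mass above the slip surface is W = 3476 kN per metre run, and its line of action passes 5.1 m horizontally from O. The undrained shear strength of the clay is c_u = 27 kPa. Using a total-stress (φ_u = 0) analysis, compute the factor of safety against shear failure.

FS = 0.68

Taking moments about the centre O, the resisting moment is provided by the undrained shear strength acting along the arc:
M_R = c_u·L_a·R = 27·29.20·15.4 = 12141.4 kN·m/m
M_D = W·d = 3476·5.1 = 17727.6 kN·m/m
FS = M_R / M_D = 12141.4 / 17727.6 = 0.685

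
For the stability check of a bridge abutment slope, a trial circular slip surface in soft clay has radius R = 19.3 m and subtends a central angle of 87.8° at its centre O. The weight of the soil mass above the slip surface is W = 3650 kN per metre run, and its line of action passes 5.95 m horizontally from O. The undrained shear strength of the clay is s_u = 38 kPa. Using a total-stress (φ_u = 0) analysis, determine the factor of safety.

FS = 1.00

Taking moments about the centre O, the resisting moment is provided by the undrained shear strength acting along the arc:
Arc length L_a = R·θ = 19.3·(87.8°·π/180) = 19.3·1.5324 = 29.58 m
M_R = s_u·L_a·R = 38·29.58·19.3 = 21690.5 kN·m/m
M_D = W·d = 3650·5.95 = 21717.5 kN·m/m
FS = M_R / M_D = 21690.5 / 21717.5 = 0.999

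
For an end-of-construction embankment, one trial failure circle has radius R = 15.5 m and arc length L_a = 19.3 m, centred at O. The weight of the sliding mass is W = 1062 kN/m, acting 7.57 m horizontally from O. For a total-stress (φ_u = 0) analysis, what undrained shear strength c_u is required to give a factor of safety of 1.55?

FS = c_u·L_a·R / (W·d), so c_u = FS·W·d / (L_a·R).
c_u = 1.55·1062·7.57 / (19.30·15.5) = 12461.0 / 299.15 = 41.65 kPa

c_u = 41.7 kPa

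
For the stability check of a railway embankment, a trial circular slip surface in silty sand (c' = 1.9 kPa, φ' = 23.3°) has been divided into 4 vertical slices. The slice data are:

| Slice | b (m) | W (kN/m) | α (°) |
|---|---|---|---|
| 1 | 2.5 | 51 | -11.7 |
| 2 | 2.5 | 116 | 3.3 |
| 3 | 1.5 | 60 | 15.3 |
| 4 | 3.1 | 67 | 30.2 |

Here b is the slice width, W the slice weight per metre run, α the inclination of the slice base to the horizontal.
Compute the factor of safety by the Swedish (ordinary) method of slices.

FS = 3.07

Ordinary method of slices: FS = Σ[c'·Δl_i + (W_i cosα_i)·tanφ'] / Σ W_i sinα_i, with Δl_i = b_i / cosα_i.
Slice 1: Δl = 2.5/cos(-11.7°) = 2.553 m; N'_1 = 51·cos(-11.7°) = 49.9; c'Δl = 4.85; W sinα = -10.3
Slice 2: Δl = 2.5/cos3.3° = 2.504 m; N'_2 = 116·cos3.3° = 115.8; c'Δl = 4.76; W sinα = 6.7
Slice 3: Δl = 1.5/cos15.3° = 1.555 m; N'_3 = 60·cos15.3° = 57.9; c'Δl = 2.95; W sinα = 15.8
Slice 4: Δl = 3.1/cos30.2° = 3.587 m; N'_4 = 67·cos30.2° = 57.9; c'Δl = 6.81; W sinα = 33.7
Σc'Δl = 19.4 kN/m; ΣN' = 281.5 kN/m; ΣW sinα = 45.9 kN/m
Resisting = 19.4 + 281.5·tan23.3° = 19.4 + 121.2 = 140.6 kN/m
FS = 140.6 / 45.9 = 3.066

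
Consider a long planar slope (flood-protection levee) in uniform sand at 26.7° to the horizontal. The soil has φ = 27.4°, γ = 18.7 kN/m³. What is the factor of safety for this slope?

FS = 1.03

For a dry cohesionless infinite slope the factor of safety is FS = tanφ / tanβ.
FS = tan27.4° / tan26.7° = 0.5184 / 0.5029 = 1.031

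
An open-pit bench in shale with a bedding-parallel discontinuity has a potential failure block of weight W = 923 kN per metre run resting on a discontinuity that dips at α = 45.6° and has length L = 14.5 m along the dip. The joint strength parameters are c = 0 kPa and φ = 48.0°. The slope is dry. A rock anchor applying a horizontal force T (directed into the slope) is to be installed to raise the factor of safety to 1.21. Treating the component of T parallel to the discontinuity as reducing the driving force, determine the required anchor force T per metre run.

T = 49 kN/m

Resolving forces along and normal to the sliding plane, with the horizontal anchor force T adding T·sinα to the effective normal force and T·cosα acting up the plane against the driving force:
FS = [cL + (W cosα + T sinα) tanφ] / [W sinα − T cosα]
Without the anchor: N' = 645.8 kN/m, driving T_d = 659.5 kN/m, resisting R = 0·14.5 + 645.8·tan48.0° = 717.2 kN/m, FS = 1.09.
Setting FS = 1.21 and solving for T:
1.21·(659.5 − T cos45.6°) = 717.2 + T sin45.6°·tan48.0°
T·(sin45.6°·tan48.0° + 1.21·cos45.6°) = 1.21·659.5 − 717.2
T·(0.7145·1.1106 + 1.21·0.6997) = 797.9 − 717.2 = 80.7
T·1.6401 = 80.7
T = 49.2 kN/m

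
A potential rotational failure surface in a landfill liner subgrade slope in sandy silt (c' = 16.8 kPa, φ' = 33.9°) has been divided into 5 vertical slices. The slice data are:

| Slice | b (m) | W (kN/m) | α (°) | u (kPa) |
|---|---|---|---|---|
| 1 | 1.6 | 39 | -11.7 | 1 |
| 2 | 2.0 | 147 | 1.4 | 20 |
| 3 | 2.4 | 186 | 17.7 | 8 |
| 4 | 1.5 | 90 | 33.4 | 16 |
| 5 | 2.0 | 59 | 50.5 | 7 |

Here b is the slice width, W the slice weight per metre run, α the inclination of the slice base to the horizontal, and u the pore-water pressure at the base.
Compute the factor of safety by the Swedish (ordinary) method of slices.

FS = 2.92

Ordinary method of slices: FS = Σ[c'·Δl_i + (W_i cosα_i − u_i·Δl_i)·tanφ'] / Σ W_i sinα_i, with Δl_i = b_i / cosα_i.
Slice 1: Δl = 1.6/cos(-11.7°) = 1.634 m; N'_1 = 39·cos(-11.7°) − 1·1.634 = 36.6; c'Δl = 27.45; W sinα = -7.9
Slice 2: Δl = 2.0/cos1.4° = 2.001 m; N'_2 = 147·cos1.4° − 20·2.001 = 106.9; c'Δl = 33.61; W sinα = 3.6
Slice 3: Δl = 2.4/cos17.7° = 2.519 m; N'_3 = 186·cos17.7° − 8·2.519 = 157.0; c'Δl = 42.32; W sinα = 56.6
Slice 4: Δl = 1.5/cos33.4° = 1.797 m; N'_4 = 90·cos33.4° − 16·1.797 = 46.4; c'Δl = 30.19; W sinα = 49.5
Slice 5: Δl = 2.0/cos50.5° = 3.144 m; N'_5 = 59·cos50.5° − 7·3.144 = 15.5; c'Δl = 52.82; W sinα = 45.5
Σc'Δl = 186.4 kN/m; ΣN' = 362.4 kN/m; ΣW sinα = 147.3 kN/m
Resisting = 186.4 + 362.4·tan33.9° = 186.4 + 243.6 = 429.9 kN/m
FS = 429.9 / 147.3 = 2.919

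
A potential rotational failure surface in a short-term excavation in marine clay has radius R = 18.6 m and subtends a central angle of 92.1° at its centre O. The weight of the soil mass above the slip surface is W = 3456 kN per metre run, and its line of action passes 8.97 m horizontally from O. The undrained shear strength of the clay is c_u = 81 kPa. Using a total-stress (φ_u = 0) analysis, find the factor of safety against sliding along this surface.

FS = 1.45

Taking moments about the centre O, the resisting moment is provided by the undrained shear strength acting along the arc:
Arc length L_a = R·θ = 18.6·(92.1°·π/180) = 18.6·1.6074 = 29.90 m
M_R = c_u·L_a·R = 81·29.90·18.6 = 45045.1 kN·m/m
M_D = W·d = 3456·8.97 = 31000.3 kN·m/m
FS = M_R / M_D = 45045.1 / 31000.3 = 1.453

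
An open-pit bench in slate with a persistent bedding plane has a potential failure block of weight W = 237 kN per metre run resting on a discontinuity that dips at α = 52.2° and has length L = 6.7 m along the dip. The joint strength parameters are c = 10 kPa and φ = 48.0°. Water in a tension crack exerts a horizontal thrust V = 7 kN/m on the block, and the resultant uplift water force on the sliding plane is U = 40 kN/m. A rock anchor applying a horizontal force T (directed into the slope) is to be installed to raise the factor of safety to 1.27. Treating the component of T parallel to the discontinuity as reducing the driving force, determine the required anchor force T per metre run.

Resolving forces along and normal to the sliding plane, with the horizontal anchor force T adding T·sinα to the effective normal force and T·cosα acting up the plane against the driving force:
FS = [cL + (W cosα − U − V sinα + T sinα) tanφ] / [W sinα + V cosα − T cosα]
Without the anchor: N' = 99.7 kN/m, driving T_d = 191.6 kN/m, resisting R = 10·6.7 + 99.7·tan48.0° = 177.8 kN/m, FS = 0.93.
Setting FS = 1.27 and solving for T:
1.27·(191.6 − T cos52.2°) = 177.8 + T sin52.2°·tan48.0°
T·(sin52.2°·tan48.0° + 1.27·cos52.2°) = 1.27·191.6 − 177.8
T·(0.7902·1.1106 + 1.27·0.6129) = 243.3 − 177.8 = 65.5
T·1.6559 = 65.5
T = 39.6 kN/m

T = 40 kN/m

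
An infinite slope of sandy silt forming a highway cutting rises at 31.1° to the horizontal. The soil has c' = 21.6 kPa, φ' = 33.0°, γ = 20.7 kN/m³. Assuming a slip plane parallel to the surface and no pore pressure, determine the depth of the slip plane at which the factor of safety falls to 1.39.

Setting FS = 1.39 in FS = [c' + γz cos²β tanφ'] / [γz sinβ cosβ] and solving for z:
z = c' / [γ cosβ (FS·sinβ − cosβ·tanφ')]
  = 21.6 / [20.7·cos31.1°·(1.39·sin31.1° − cos31.1°·tan33.0°)]
  = 21.6 / [20.7·0.8563·(1.39·0.5165 − 0.8563·0.6494)]
  = 21.6 / 2.8699 = 7.526 m

z = 7.53 m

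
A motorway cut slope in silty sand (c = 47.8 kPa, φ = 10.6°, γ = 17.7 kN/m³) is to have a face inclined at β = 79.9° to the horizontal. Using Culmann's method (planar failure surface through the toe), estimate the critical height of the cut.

Culmann's analysis gives the critical failure plane at α_cr = (β + φ)/2 = (79.9 + 10.6)/2 = 45.2°, and the critical height
H_c = (4c/γ) · sinβ cosφ / [1 − cos(β − φ)]
    = (4·47.8/17.7) · sin79.9°·cos10.6° / [1 − cos(69.3°)]
    = 10.802 · 0.9845·0.9829 / [1 − 0.3535]
    = 10.802 · 0.9677 / 0.6465
    = 16.17 m

H_c = 16.17 m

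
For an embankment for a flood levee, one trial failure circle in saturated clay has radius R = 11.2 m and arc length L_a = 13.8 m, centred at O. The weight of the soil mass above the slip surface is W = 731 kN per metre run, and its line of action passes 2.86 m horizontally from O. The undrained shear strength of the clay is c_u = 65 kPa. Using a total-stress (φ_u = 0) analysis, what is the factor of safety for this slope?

FS = 4.81

Taking moments about the centre O, the resisting moment is provided by the undrained shear strength acting along the arc:
M_R = c_u·L_a·R = 65·13.80·11.2 = 10046.4 kN·m/m
M_D = W·d = 731·2.86 = 2090.7 kN·m/m
FS = M_R / M_D = 10046.4 / 2090.7 = 4.805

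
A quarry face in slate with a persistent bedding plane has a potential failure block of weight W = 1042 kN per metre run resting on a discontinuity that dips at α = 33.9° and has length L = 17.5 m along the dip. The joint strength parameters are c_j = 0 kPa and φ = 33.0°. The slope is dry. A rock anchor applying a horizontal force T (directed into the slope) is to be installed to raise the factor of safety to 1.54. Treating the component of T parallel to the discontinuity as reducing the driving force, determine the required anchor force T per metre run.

Resolving forces along and normal to the sliding plane, with the horizontal anchor force T adding T·sinα to the effective normal force and T·cosα acting up the plane against the driving force:
FS = [c_jL + (W cosα + T sinα) tanφ] / [W sinα − T cosα]
Without the anchor: N' = 864.9 kN/m, driving T_d = 581.2 kN/m, resisting R = 0·17.5 + 864.9·tan33.0° = 561.7 kN/m, FS = 0.97.
Setting FS = 1.54 and solving for T:
1.54·(581.2 − T cos33.9°) = 561.7 + T sin33.9°·tan33.0°
T·(sin33.9°·tan33.0° + 1.54·cos33.9°) = 1.54·581.2 − 561.7
T·(0.5577·0.6494 + 1.54·0.8300) = 895.0 − 561.7 = 333.3
T·1.6404 = 333.3
T = 203.2 kN/m

T = 203 kN/m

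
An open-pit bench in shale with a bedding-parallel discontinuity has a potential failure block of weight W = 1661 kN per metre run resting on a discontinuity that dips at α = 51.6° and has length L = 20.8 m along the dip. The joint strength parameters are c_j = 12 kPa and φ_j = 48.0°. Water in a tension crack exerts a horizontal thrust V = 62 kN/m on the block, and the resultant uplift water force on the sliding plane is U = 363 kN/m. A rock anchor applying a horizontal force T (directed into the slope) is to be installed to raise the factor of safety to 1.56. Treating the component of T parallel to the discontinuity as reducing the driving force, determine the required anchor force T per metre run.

T = 627 kN/m

Resolving forces along and normal to the sliding plane, with the horizontal anchor force T adding T·sinα to the effective normal force and T·cosα acting up the plane against the driving force:
FS = [c_jL + (W cosα − U − V sinα + T sinα) tanφ_j] / [W sinα + V cosα − T cosα]
Without the anchor: N' = 620.1 kN/m, driving T_d = 1340.2 kN/m, resisting R = 12·20.8 + 620.1·tan48.0° = 938.3 kN/m, FS = 0.70.
Setting FS = 1.56 and solving for T:
1.56·(1340.2 − T cos51.6°) = 938.3 + T sin51.6°·tan48.0°
T·(sin51.6°·tan48.0° + 1.56·cos51.6°) = 1.56·1340.2 − 938.3
T·(0.7837·1.1106 + 1.56·0.6211) = 2090.8 − 938.3 = 1152.4
T·1.8394 = 1152.4
T = 626.5 kN/m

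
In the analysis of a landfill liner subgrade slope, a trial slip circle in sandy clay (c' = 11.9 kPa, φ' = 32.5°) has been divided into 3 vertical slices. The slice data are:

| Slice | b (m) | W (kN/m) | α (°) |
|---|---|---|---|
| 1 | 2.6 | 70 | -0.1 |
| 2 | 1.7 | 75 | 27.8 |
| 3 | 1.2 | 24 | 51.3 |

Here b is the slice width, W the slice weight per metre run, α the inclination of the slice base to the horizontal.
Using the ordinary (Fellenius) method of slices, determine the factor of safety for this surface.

FS = 3.23

Ordinary method of slices: FS = Σ[c'·Δl_i + (W_i cosα_i)·tanφ'] / Σ W_i sinα_i, with Δl_i = b_i / cosα_i.
Slice 1: Δl = 2.6/cos(-0.1°) = 2.600 m; N'_1 = 70·cos(-0.1°) = 70.0; c'Δl = 30.94; W sinα = -0.1
Slice 2: Δl = 1.7/cos27.8° = 1.922 m; N'_2 = 75·cos27.8° = 66.3; c'Δl = 22.87; W sinα = 35.0
Slice 3: Δl = 1.2/cos51.3° = 1.919 m; N'_3 = 24·cos51.3° = 15.0; c'Δl = 22.84; W sinα = 18.7
Σc'Δl = 76.6 kN/m; ΣN' = 151.3 kN/m; ΣW sinα = 53.6 kN/m
Resisting = 76.6 + 151.3·tan32.5° = 76.6 + 96.4 = 173.1 kN/m
FS = 173.1 / 53.6 = 3.230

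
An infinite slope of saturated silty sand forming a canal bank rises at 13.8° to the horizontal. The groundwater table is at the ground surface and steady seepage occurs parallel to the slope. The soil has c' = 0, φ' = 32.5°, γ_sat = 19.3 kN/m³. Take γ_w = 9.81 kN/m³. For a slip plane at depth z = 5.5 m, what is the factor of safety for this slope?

With seepage parallel to the slope and the water table at the surface, the effective normal stress on the slip plane uses the buoyant unit weight γ' = γ_sat − γ_w while the driving shear stress uses γ_sat:
FS = [c' + γ' z cos²β tanφ'] / [γ_sat z sinβ cosβ]
(For c' = 0 this reduces to FS = (γ'/γ_sat)·tanφ'/tanβ.)
γ' = 19.3 − 9.81 = 9.49 kN/m³
Numerator = 0.0 + 9.49·5.5·cos²13.8°·tan32.5° = 0.0 + 9.49·5.5·0.9431·0.6371 = 31.360 kPa
Denominator = 19.3·5.5·sin13.8°·cos13.8° = 19.3·5.5·0.2385·0.9711 = 24.589 kPa
FS = 31.360 / 24.589 = 1.275

FS = 1.28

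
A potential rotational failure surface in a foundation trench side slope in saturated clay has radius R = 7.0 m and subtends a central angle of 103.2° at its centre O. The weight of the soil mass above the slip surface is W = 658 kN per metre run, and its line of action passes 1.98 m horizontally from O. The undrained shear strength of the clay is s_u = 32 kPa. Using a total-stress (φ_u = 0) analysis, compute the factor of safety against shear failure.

FS = 2.17

Taking moments about the centre O, the resisting moment is provided by the undrained shear strength acting along the arc:
Arc length L_a = R·θ = 7.0·(103.2°·π/180) = 7.0·1.8012 = 12.61 m
M_R = s_u·L_a·R = 32·12.61·7.0 = 2824.2 kN·m/m
M_D = W·d = 658·1.98 = 1302.8 kN·m/m
FS = M_R / M_D = 2824.2 / 1302.8 = 2.168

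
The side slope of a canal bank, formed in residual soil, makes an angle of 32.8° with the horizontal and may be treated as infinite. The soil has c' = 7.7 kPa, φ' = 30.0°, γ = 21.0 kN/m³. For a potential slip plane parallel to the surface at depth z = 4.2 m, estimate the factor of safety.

FS = 1.09

For an infinite slope with a slip plane parallel to the surface (no pore pressure): FS = [c' + γz cos²β tanφ'] / [γz sinβ cosβ].
γz = 21.0·4.2 = 88.20 kN/m²
Numerator = 7.7 + 88.20·cos²32.8°·tan30.0° = 7.7 + 88.20·0.7066·0.5774 = 43.679 kPa
Denominator = 88.20·sin32.8°·cos32.8° = 88.20·0.5417·0.8406 = 40.161 kPa
FS = 43.679 / 40.161 = 1.088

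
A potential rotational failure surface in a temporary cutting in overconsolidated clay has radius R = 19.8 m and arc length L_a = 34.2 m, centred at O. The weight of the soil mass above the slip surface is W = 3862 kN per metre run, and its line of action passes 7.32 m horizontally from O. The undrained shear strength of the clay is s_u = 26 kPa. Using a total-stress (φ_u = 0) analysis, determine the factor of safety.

FS = 0.62

Taking moments about the centre O, the resisting moment is provided by the undrained shear strength acting along the arc:
M_R = s_u·L_a·R = 26·34.20·19.8 = 17606.2 kN·m/m
M_D = W·d = 3862·7.32 = 28269.8 kN·m/m
FS = M_R / M_D = 17606.2 / 28269.8 = 0.623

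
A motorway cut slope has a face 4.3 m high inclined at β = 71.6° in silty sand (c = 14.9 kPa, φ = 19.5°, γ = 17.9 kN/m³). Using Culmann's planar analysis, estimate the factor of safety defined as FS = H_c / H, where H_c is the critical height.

H_c = (4c/γ) · sinβ cosφ / [1 − cos(β − φ)]
    = (4·14.9/17.9) · sin71.6°·cos19.5° / [1 − cos52.1°]
    = 3.330 · 0.8944 / 0.3857 = 7.72 m
FS = H_c / H = 7.72 / 4.3 = 1.796

FS = 1.80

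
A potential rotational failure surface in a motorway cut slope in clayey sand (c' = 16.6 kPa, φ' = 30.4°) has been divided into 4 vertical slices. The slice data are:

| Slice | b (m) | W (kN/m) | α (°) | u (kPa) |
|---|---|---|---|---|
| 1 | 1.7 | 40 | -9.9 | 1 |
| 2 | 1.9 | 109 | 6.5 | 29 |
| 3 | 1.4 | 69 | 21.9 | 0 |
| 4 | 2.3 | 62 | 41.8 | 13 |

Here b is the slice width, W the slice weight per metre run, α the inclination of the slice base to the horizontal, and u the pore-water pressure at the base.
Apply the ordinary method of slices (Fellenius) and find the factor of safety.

Ordinary method of slices: FS = Σ[c'·Δl_i + (W_i cosα_i − u_i·Δl_i)·tanφ'] / Σ W_i sinα_i, with Δl_i = b_i / cosα_i.
Slice 1: Δl = 1.7/cos(-9.9°) = 1.726 m; N'_1 = 40·cos(-9.9°) − 1·1.726 = 37.7; c'Δl = 28.65; W sinα = -6.9
Slice 2: Δl = 1.9/cos6.5° = 1.912 m; N'_2 = 109·cos6.5° − 29·1.912 = 52.8; c'Δl = 31.74; W sinα = 12.3
Slice 3: Δl = 1.4/cos21.9° = 1.509 m; N'_3 = 69·cos21.9° − 0·1.509 = 64.0; c'Δl = 25.05; W sinα = 25.7
Slice 4: Δl = 2.3/cos41.8° = 3.085 m; N'_4 = 62·cos41.8° − 13·3.085 = 6.1; c'Δl = 51.22; W sinα = 41.3
Σc'Δl = 136.7 kN/m; ΣN' = 160.7 kN/m; ΣW sinα = 72.5 kN/m
Resisting = 136.7 + 160.7·tan30.4° = 136.7 + 94.3 = 230.9 kN/m
FS = 230.9 / 72.5 = 3.184

FS = 3.18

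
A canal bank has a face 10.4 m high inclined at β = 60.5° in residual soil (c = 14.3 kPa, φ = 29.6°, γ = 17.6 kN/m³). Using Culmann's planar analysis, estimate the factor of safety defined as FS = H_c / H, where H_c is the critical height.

H_c = (4c/γ) · sinβ cosφ / [1 − cos(β − φ)]
    = (4·14.3/17.6) · sin60.5°·cos29.6° / [1 − cos30.9°]
    = 3.250 · 0.7568 / 0.1419 = 17.33 m
FS = H_c / H = 17.33 / 10.4 = 1.666

FS = 1.67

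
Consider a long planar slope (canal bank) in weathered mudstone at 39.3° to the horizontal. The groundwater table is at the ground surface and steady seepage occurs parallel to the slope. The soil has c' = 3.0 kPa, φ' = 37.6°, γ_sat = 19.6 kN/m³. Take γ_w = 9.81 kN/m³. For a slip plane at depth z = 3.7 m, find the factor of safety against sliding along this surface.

With seepage parallel to the slope and the water table at the surface, the effective normal stress on the slip plane uses the buoyant unit weight γ' = γ_sat − γ_w while the driving shear stress uses γ_sat:
FS = [c' + γ' z cos²β tanφ'] / [γ_sat z sinβ cosβ]
γ' = 19.6 − 9.81 = 9.79 kN/m³
Numerator = 3.0 + 9.79·3.7·cos²39.3°·tan37.6° = 3.0 + 9.79·3.7·0.5988·0.7701 = 19.705 kPa
Denominator = 19.6·3.7·sin39.3°·cos39.3° = 19.6·3.7·0.6334·0.7738 = 35.545 kPa
FS = 19.705 / 35.545 = 0.554

FS = 0.55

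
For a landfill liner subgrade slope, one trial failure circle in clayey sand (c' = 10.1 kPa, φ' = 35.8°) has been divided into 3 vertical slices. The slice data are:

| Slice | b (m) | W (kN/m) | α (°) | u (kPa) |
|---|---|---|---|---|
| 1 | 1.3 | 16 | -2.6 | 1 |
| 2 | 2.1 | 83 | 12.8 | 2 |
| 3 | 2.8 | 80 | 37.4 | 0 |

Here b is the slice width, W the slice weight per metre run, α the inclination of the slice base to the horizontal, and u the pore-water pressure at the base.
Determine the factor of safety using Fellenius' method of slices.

FS = 2.75

Ordinary method of slices: FS = Σ[c'·Δl_i + (W_i cosα_i − u_i·Δl_i)·tanφ'] / Σ W_i sinα_i, with Δl_i = b_i / cosα_i.
Slice 1: Δl = 1.3/cos(-2.6°) = 1.301 m; N'_1 = 16·cos(-2.6°) − 1·1.301 = 14.7; c'Δl = 13.14; W sinα = -0.7
Slice 2: Δl = 2.1/cos12.8° = 2.154 m; N'_2 = 83·cos12.8° − 2·2.154 = 76.6; c'Δl = 21.75; W sinα = 18.4
Slice 3: Δl = 2.8/cos37.4° = 3.525 m; N'_3 = 80·cos37.4° − 0·3.525 = 63.6; c'Δl = 35.60; W sinα = 48.6
Σc'Δl = 70.5 kN/m; ΣN' = 154.9 kN/m; ΣW sinα = 66.3 kN/m
Resisting = 70.5 + 154.9·tan35.8° = 70.5 + 111.7 = 182.2 kN/m
FS = 182.2 / 66.3 = 2.750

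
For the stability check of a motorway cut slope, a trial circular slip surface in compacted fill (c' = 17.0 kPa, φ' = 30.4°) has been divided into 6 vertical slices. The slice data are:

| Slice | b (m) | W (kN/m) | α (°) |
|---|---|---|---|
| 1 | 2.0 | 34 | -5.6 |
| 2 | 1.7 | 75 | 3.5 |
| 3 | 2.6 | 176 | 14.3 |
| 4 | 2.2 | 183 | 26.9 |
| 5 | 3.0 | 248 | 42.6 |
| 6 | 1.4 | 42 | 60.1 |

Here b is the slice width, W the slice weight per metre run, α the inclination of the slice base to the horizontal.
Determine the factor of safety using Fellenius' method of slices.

Ordinary method of slices: FS = Σ[c'·Δl_i + (W_i cosα_i)·tanφ'] / Σ W_i sinα_i, with Δl_i = b_i / cosα_i.
Slice 1: Δl = 2.0/cos(-5.6°) = 2.010 m; N'_1 = 34·cos(-5.6°) = 33.8; c'Δl = 34.16; W sinα = -3.3
Slice 2: Δl = 1.7/cos3.5° = 1.703 m; N'_2 = 75·cos3.5° = 74.9; c'Δl = 28.95; W sinα = 4.6
Slice 3: Δl = 2.6/cos14.3° = 2.683 m; N'_3 = 176·cos14.3° = 170.5; c'Δl = 45.61; W sinα = 43.5
Slice 4: Δl = 2.2/cos26.9° = 2.467 m; N'_4 = 183·cos26.9° = 163.2; c'Δl = 41.94; W sinα = 82.8
Slice 5: Δl = 3.0/cos42.6° = 4.076 m; N'_5 = 248·cos42.6° = 182.6; c'Δl = 69.28; W sinα = 167.9
Slice 6: Δl = 1.4/cos60.1° = 2.808 m; N'_6 = 42·cos60.1° = 20.9; c'Δl = 47.74; W sinα = 36.4
Σc'Δl = 267.7 kN/m; ΣN' = 645.9 kN/m; ΣW sinα = 331.8 kN/m
Resisting = 267.7 + 645.9·tan30.4° = 267.7 + 379.0 = 646.7 kN/m
FS = 646.7 / 331.8 = 1.949

FS = 1.95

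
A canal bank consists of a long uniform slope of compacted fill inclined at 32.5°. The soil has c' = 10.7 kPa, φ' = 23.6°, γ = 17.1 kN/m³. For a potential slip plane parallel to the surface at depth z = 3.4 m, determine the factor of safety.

FS = 1.09

For an infinite slope with a slip plane parallel to the surface (no pore pressure): FS = [c' + γz cos²β tanφ'] / [γz sinβ cosβ].
γz = 17.1·3.4 = 58.14 kN/m²
Numerator = 10.7 + 58.14·cos²32.5°·tan23.6° = 10.7 + 58.14·0.7113·0.4369 = 28.768 kPa
Denominator = 58.14·sin32.5°·cos32.5° = 58.14·0.5373·0.8434 = 26.346 kPa
FS = 28.768 / 26.346 = 1.092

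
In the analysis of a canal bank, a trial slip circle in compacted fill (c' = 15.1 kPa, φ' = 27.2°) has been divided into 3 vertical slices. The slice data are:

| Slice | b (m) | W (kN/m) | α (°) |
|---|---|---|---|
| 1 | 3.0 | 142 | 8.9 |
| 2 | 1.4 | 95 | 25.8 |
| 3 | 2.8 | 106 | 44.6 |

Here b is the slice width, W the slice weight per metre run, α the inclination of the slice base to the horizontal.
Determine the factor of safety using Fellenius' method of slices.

Ordinary method of slices: FS = Σ[c'·Δl_i + (W_i cosα_i)·tanφ'] / Σ W_i sinα_i, with Δl_i = b_i / cosα_i.
Slice 1: Δl = 3.0/cos8.9° = 3.037 m; N'_1 = 142·cos8.9° = 140.3; c'Δl = 45.85; W sinα = 22.0
Slice 2: Δl = 1.4/cos25.8° = 1.555 m; N'_2 = 95·cos25.8° = 85.5; c'Δl = 23.48; W sinα = 41.3
Slice 3: Δl = 2.8/cos44.6° = 3.932 m; N'_3 = 106·cos44.6° = 75.5; c'Δl = 59.38; W sinα = 74.4
Σc'Δl = 128.7 kN/m; ΣN' = 301.3 kN/m; ΣW sinα = 137.7 kN/m
Resisting = 128.7 + 301.3·tan27.2° = 128.7 + 154.8 = 283.6 kN/m
FS = 283.6 / 137.7 = 2.059

FS = 2.06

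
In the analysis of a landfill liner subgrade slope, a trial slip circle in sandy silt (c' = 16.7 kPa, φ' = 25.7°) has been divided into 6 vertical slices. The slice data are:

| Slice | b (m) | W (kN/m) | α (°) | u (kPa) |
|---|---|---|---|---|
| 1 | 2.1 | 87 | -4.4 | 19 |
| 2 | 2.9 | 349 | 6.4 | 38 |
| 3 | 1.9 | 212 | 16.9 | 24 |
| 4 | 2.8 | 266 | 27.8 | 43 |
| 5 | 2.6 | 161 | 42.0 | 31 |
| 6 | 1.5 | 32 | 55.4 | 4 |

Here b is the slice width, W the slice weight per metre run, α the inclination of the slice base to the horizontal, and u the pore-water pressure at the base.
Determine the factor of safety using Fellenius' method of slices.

FS = 1.53

Ordinary method of slices: FS = Σ[c'·Δl_i + (W_i cosα_i − u_i·Δl_i)·tanφ'] / Σ W_i sinα_i, with Δl_i = b_i / cosα_i.
Slice 1: Δl = 2.1/cos(-4.4°) = 2.106 m; N'_1 = 87·cos(-4.4°) − 19·2.106 = 46.7; c'Δl = 35.17; W sinα = -6.7
Slice 2: Δl = 2.9/cos6.4° = 2.918 m; N'_2 = 349·cos6.4° − 38·2.918 = 235.9; c'Δl = 48.73; W sinα = 38.9
Slice 3: Δl = 1.9/cos16.9° = 1.986 m; N'_3 = 212·cos16.9° − 24·1.986 = 155.2; c'Δl = 33.16; W sinα = 61.6
Slice 4: Δl = 2.8/cos27.8° = 3.165 m; N'_4 = 266·cos27.8° − 43·3.165 = 99.2; c'Δl = 52.86; W sinα = 124.1
Slice 5: Δl = 2.6/cos42.0° = 3.499 m; N'_5 = 161·cos42.0° − 31·3.499 = 11.2; c'Δl = 58.43; W sinα = 107.7
Slice 6: Δl = 1.5/cos55.4° = 2.642 m; N'_6 = 32·cos55.4° − 4·2.642 = 7.6; c'Δl = 44.11; W sinα = 26.3
Σc'Δl = 272.5 kN/m; ΣN' = 555.8 kN/m; ΣW sinα = 352.0 kN/m
Resisting = 272.5 + 555.8·tan25.7° = 272.5 + 267.5 = 540.0 kN/m
FS = 540.0 / 352.0 = 1.534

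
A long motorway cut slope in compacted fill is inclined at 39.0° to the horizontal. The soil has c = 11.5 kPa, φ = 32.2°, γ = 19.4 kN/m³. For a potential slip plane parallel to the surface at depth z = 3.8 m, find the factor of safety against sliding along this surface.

For an infinite slope with a slip plane parallel to the surface (no pore pressure): FS = [c + γz cos²β tanφ] / [γz sinβ cosβ].
γz = 19.4·3.8 = 73.72 kN/m²
Numerator = 11.5 + 73.72·cos²39.0°·tan32.2° = 11.5 + 73.72·0.6040·0.6297 = 39.538 kPa
Denominator = 73.72·sin39.0°·cos39.0° = 73.72·0.6293·0.7771 = 36.055 kPa
FS = 39.538 / 36.055 = 1.097

FS = 1.10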